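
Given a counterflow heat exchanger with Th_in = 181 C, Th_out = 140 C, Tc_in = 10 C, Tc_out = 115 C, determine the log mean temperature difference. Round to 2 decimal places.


dT1 = Th_in - Tc_out = 181 - 115 = 66
dT2 = Th_out - Tc_in = 140 - 10 = 130
LMTD = (dT1 - dT2) / ln(dT1/dT2)
LMTD = (66 - 130) / ln(66/130)
LMTD = 94.41 K


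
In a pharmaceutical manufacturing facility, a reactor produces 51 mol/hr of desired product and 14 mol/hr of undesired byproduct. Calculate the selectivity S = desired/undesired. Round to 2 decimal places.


S = desired product rate / undesired product rate
S = 51 / 14
S = 3.64


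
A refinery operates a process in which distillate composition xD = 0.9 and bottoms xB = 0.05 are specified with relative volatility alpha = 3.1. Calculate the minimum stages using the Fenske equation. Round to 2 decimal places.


N_min = ln((xD*(1-xB))/(xB*(1-xD))) / ln(alpha)
Numerator inside ln: 0.855 / 0.005 = 171.0
ln(171.0) = 5.141664
ln(alpha) = ln(3.1) = 1.131402
N_min = 5.141664 / 1.131402 = 4.54


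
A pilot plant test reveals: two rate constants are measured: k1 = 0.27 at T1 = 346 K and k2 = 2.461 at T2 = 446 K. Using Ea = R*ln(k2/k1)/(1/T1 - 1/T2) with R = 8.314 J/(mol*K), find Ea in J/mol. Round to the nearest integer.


Ea = R * ln(k2/k1) / (1/T1 - 1/T2)
ln(k2/k1) = ln(2.461/0.27) = 2.2099011
1/T1 - 1/T2 = 1/346 - 1/446 = 0.000648020944
Ea = 8.314 * 2.2099011 / 0.000648020944
Ea = 28353 J/mol


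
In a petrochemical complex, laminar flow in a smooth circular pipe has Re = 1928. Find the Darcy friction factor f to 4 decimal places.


f = 64 / Re
f = 64 / 1928
f = 0.0332


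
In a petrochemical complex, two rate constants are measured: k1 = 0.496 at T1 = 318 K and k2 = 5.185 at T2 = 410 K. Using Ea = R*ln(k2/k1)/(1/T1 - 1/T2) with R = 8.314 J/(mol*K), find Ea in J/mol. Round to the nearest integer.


Ea = R * ln(k2/k1) / (1/T1 - 1/T2)
ln(k2/k1) = ln(5.185/0.496) = 2.3469492
1/T1 - 1/T2 = 1/318 - 1/410 = 0.000705629698
Ea = 8.314 * 2.3469492 / 0.000705629698
Ea = 27653 J/mol


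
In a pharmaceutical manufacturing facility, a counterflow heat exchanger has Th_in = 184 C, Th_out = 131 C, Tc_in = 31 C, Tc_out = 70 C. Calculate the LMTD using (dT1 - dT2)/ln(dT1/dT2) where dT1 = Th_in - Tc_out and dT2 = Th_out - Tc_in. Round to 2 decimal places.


dT1 = Th_in - Tc_out = 184 - 70 = 114
dT2 = Th_out - Tc_in = 131 - 31 = 100
LMTD = (dT1 - dT2) / ln(dT1/dT2)
LMTD = (114 - 100) / ln(114/100)
LMTD = 106.85 K


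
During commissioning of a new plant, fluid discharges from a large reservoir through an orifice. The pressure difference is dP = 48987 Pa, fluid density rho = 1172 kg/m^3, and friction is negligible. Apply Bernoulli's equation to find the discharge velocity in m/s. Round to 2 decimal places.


v = sqrt(2*dP/rho)
v = sqrt(2*48987/1172)
v = sqrt(83.595563)
v = 9.14 m/s


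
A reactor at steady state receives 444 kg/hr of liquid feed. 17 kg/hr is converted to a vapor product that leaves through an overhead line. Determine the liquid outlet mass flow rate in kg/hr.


Steady-state mass balance on the main outlet: F_out = F_in - F_removed
F_out = 444 - 17
F_out = 427 kg/hr


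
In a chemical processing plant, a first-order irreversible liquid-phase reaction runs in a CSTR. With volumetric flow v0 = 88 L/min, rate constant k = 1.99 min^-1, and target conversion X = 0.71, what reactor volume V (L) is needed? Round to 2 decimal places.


V = v0 * X / (k * (1 - X))
V = 88 * 0.71 / (1.99 * (1 - 0.71))
V = 62.48 / (1.99 * 0.29)
V = 62.48 / 0.5771
V = 108.27 L


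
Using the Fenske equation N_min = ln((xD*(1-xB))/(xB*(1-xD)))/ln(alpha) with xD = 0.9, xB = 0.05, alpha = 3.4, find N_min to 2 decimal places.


N_min = ln((xD*(1-xB))/(xB*(1-xD))) / ln(alpha)
Numerator inside ln: 0.855 / 0.005 = 171.0
ln(171.0) = 5.141664
ln(alpha) = ln(3.4) = 1.223775
N_min = 5.141664 / 1.223775 = 4.20


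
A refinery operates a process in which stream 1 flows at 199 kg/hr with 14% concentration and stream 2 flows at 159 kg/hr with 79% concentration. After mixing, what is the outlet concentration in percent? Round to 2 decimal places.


Mass balance on solute: F1*x1 + F2*x2 = F3*x3
F3 = F1 + F2 = 199 + 159 = 358 kg/hr
x3 = (F1*x1 + F2*x2)/F3
x3 = (199*0.14 + 159*0.79) / 358
x3 = 42.87%


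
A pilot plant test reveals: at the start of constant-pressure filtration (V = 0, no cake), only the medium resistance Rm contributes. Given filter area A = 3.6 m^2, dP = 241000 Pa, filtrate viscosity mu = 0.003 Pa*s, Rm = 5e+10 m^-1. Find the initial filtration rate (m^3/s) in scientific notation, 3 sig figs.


rate = A * dP / (mu * Rm)
rate = 3.6 * 241000 / (0.003 * 5e+10)
rate = 867600.0 / 1.500e+08
rate = 5.78e-03 m^3/s


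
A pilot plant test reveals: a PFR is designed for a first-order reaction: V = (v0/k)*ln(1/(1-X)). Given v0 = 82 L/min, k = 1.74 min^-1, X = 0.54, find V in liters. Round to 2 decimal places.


V = (v0/k) * ln(1/(1-X))
V = (82/1.74) * ln(1/(1-0.54))
V = 47.126437 * ln(2.173913)
V = 47.126437 * 0.776529
V = 36.60 L


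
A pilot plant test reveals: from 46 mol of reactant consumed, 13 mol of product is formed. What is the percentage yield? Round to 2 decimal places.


Yield = (moles product / moles consumed) * 100%
Yield = (13 / 46) * 100
Yield = 0.2826 * 100
Yield = 28.26%


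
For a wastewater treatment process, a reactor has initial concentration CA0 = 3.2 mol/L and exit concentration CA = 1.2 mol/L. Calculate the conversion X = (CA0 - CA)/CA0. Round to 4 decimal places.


X = (CA0 - CA) / CA0
X = (3.2 - 1.2) / 3.2
X = 2.0 / 3.2
X = 0.6250


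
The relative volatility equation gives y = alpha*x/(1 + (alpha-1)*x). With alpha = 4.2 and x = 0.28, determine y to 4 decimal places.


y = alpha*x / (1 + (alpha-1)*x)
y = 4.2*0.28 / (1 + (4.2-1)*0.28)
y = 1.176 / (1 + 0.896)
y = 1.176 / 1.896
y = 0.6203


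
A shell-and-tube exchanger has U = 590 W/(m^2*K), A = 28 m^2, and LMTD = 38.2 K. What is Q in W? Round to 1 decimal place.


Q = U * A * LMTD
Q = 590 * 28 * 38.2
Q = 631064.0 W


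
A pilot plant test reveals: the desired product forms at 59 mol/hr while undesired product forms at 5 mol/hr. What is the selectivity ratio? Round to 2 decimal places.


S = desired product rate / undesired product rate
S = 59 / 5
S = 11.80


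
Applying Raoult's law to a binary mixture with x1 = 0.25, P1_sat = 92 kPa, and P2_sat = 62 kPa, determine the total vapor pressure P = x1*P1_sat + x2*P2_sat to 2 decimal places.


P = x1*P1_sat + x2*P2_sat
x2 = 1 - x1 = 1 - 0.25 = 0.75
P = 0.25*92 + 0.75*62
P = 23.0 + 46.5
P = 69.50 kPa


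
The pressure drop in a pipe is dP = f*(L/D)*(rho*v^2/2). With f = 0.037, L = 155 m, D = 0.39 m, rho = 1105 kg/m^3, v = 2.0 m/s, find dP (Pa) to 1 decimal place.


dP = f * (L/D) * (rho*v^2/2)
dP = 0.037 * (155/0.39) * (1105*2.0^2/2)
L/D = 397.43589744
rho*v^2/2 = 1105*4.0/2 = 2210.0
dP = 0.037 * 397.43589744 * 2210.0
dP = 32498.3 Pa


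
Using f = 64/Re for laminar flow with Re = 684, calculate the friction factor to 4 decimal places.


f = 64 / Re
f = 64 / 684
f = 0.0936


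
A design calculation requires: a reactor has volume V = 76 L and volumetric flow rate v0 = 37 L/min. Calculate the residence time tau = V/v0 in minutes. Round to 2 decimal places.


tau = V / v0
tau = 76 / 37
tau = 2.05 min


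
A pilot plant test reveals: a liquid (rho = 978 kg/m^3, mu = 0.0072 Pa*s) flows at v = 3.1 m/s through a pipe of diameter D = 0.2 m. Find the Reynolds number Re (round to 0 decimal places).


Re = rho * v * D / mu
Re = 978 * 3.1 * 0.2 / 0.0072
Re = 606.36 / 0.0072
Re = 84217


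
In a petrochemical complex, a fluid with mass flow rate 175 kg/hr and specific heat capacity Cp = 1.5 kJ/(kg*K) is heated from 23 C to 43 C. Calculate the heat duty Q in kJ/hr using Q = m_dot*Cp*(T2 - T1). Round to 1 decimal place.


Q = m_dot * Cp * (T2 - T1)
Q = 175 * 1.5 * (43 - 23)
Q = 175 * 1.5 * 20
Q = 5250.0 kJ/hr


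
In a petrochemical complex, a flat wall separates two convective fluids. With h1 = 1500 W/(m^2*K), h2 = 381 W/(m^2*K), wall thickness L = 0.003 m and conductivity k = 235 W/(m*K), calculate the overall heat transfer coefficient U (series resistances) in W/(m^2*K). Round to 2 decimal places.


1/U = 1/h1 + L/k + 1/h2
1/U = 1/1500 + 0.003/235 + 1/381
1/U = 0.0006666667 + 1.2766e-05 + 0.0026246719
1/U = 0.0033041046
U = 302.65 W/(m^2*K)


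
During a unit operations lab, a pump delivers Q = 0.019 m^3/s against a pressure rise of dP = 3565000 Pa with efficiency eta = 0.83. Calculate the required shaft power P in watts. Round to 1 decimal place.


P = Q * dP / eta
P = 0.019 * 3565000 / 0.83
P = 67735.0 / 0.83
P = 81608.4 W


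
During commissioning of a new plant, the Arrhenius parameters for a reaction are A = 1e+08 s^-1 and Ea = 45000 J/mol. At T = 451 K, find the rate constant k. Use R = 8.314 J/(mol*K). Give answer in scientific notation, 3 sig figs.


k = A * exp(-Ea/(R*T))
k = 1e+08 * exp(-45000 / (8.314 * 451))
k = 1e+08 * exp(-12.001235)
k = 6.14e+02


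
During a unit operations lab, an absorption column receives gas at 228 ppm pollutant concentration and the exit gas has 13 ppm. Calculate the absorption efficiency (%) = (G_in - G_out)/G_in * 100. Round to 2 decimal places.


Efficiency = (G_in - G_out) / G_in * 100%
Efficiency = (228 - 13) / 228 * 100
Efficiency = 215 / 228 * 100
Efficiency = 94.30%


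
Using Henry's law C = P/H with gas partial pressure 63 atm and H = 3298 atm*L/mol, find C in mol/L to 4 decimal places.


C = P / H
C = 63 / 3298
C = 0.0191 mol/L


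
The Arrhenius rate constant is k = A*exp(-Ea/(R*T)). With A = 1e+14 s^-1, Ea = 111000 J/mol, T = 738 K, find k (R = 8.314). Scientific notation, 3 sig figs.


k = A * exp(-Ea/(R*T))
k = 1e+14 * exp(-111000 / (8.314 * 738))
k = 1e+14 * exp(-18.090751)
k = 1.39e+06


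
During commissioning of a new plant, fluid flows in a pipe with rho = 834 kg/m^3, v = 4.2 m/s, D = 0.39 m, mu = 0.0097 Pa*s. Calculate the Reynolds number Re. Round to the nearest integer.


Re = rho * v * D / mu
Re = 834 * 4.2 * 0.39 / 0.0097
Re = 1366.092 / 0.0097
Re = 140834


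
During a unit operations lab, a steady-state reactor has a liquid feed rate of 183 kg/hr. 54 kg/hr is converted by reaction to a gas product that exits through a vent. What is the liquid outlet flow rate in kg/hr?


Steady-state mass balance on the main outlet: F_out = F_in - F_removed
F_out = 183 - 54
F_out = 129 kg/hr


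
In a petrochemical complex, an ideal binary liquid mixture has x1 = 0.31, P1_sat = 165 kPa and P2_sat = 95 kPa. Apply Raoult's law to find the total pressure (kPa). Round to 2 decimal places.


P = x1*P1_sat + x2*P2_sat
x2 = 1 - x1 = 1 - 0.31 = 0.69
P = 0.31*165 + 0.69*95
P = 51.15 + 65.55
P = 116.70 kPa


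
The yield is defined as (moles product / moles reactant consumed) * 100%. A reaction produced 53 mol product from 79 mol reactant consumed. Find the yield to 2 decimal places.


Yield = (moles product / moles consumed) * 100%
Yield = (53 / 79) * 100
Yield = 0.6709 * 100
Yield = 67.09%


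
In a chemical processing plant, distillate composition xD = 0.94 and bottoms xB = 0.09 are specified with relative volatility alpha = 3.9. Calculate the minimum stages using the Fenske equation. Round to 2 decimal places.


N_min = ln((xD*(1-xB))/(xB*(1-xD))) / ln(alpha)
Numerator inside ln: 0.8554 / 0.0054 = 158.407407
ln(158.407407) = 5.06517
ln(alpha) = ln(3.9) = 1.360977
N_min = 5.06517 / 1.360977 = 3.72


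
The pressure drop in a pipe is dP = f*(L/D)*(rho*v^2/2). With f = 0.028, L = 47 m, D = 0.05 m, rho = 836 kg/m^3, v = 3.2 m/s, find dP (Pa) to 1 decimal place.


dP = f * (L/D) * (rho*v^2/2)
dP = 0.028 * (47/0.05) * (836*3.2^2/2)
L/D = 940.0
rho*v^2/2 = 836*10.24/2 = 4280.32
dP = 0.028 * 940.0 * 4280.32
dP = 112658.0 Pa


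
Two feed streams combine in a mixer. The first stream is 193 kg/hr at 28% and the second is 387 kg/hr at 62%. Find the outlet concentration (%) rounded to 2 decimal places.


Mass balance on solute: F1*x1 + F2*x2 = F3*x3
F3 = F1 + F2 = 193 + 387 = 580 kg/hr
x3 = (F1*x1 + F2*x2)/F3
x3 = (193*0.28 + 387*0.62) / 580
x3 = 50.69%


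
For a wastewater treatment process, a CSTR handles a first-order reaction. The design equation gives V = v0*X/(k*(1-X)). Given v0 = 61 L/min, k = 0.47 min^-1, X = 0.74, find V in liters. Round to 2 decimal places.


V = v0 * X / (k * (1 - X))
V = 61 * 0.74 / (0.47 * (1 - 0.74))
V = 45.14 / (0.47 * 0.26)
V = 45.14 / 0.1222
V = 369.39 L


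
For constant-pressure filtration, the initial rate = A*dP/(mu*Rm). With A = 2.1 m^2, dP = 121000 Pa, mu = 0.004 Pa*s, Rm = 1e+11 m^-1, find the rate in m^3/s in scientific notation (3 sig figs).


rate = A * dP / (mu * Rm)
rate = 2.1 * 121000 / (0.004 * 1e+11)
rate = 254100.0 / 4.000e+08
rate = 6.35e-04 m^3/s


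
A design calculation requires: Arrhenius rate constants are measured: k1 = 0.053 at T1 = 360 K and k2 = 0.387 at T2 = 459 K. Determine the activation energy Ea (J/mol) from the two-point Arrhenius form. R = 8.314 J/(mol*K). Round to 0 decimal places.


Ea = R * ln(k2/k1) / (1/T1 - 1/T2)
ln(k2/k1) = ln(0.387/0.053) = 1.9881328
1/T1 - 1/T2 = 1/360 - 1/459 = 0.00059912854
Ea = 8.314 * 1.9881328 / 0.00059912854
Ea = 27589 J/mol


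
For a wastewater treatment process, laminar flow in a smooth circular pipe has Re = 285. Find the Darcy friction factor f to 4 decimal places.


f = 64 / Re
f = 64 / 285
f = 0.2246


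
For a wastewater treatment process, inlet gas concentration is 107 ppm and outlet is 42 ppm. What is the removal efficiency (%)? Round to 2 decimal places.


Efficiency = (G_in - G_out) / G_in * 100%
Efficiency = (107 - 42) / 107 * 100
Efficiency = 65 / 107 * 100
Efficiency = 60.75%


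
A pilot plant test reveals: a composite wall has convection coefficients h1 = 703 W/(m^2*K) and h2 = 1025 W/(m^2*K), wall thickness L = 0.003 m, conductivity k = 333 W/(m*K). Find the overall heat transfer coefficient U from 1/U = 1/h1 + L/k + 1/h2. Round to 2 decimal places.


1/U = 1/h1 + L/k + 1/h2
1/U = 1/703 + 0.003/333 + 1/1025
1/U = 0.0014224751 + 9.009e-06 + 0.0009756098
1/U = 0.0024070939
U = 415.44 W/(m^2*K)


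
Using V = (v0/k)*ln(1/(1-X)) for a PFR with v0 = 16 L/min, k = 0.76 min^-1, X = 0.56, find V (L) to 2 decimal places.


V = (v0/k) * ln(1/(1-X))
V = (16/0.76) * ln(1/(1-0.56))
V = 21.052632 * ln(2.272727)
V = 21.052632 * 0.82098
V = 17.28 L


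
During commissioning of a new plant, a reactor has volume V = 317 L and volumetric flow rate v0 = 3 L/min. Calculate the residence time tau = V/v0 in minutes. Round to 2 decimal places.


tau = V / v0
tau = 317 / 3
tau = 105.67 min


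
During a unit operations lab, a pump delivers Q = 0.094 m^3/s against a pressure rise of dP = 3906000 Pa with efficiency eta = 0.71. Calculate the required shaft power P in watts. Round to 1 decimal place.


P = Q * dP / eta
P = 0.094 * 3906000 / 0.71
P = 367164.0 / 0.71
P = 517132.4 W


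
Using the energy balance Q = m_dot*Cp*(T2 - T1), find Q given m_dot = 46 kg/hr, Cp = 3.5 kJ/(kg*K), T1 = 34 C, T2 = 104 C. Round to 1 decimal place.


Q = m_dot * Cp * (T2 - T1)
Q = 46 * 3.5 * (104 - 34)
Q = 46 * 3.5 * 70
Q = 11270.0 kJ/hr


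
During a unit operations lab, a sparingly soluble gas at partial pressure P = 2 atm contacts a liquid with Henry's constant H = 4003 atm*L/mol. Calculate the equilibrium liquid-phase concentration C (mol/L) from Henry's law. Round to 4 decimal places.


C = P / H
C = 2 / 4003
C = 0.0005 mol/L


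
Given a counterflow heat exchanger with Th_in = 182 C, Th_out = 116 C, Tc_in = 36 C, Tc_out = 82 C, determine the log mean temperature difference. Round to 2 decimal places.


dT1 = Th_in - Tc_out = 182 - 82 = 100
dT2 = Th_out - Tc_in = 116 - 36 = 80
LMTD = (dT1 - dT2) / ln(dT1/dT2)
LMTD = (100 - 80) / ln(100/80)
LMTD = 89.63 K


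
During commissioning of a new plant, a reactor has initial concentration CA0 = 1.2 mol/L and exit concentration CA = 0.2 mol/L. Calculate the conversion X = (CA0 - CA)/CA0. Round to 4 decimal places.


X = (CA0 - CA) / CA0
X = (1.2 - 0.2) / 1.2
X = 1.0 / 1.2
X = 0.8333


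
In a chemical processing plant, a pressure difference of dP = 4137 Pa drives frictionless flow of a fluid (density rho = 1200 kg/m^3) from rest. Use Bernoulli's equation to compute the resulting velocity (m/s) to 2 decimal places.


v = sqrt(2*dP/rho)
v = sqrt(2*4137/1200)
v = sqrt(6.895)
v = 2.63 m/s


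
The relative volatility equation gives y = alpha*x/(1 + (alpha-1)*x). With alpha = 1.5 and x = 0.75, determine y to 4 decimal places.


y = alpha*x / (1 + (alpha-1)*x)
y = 1.5*0.75 / (1 + (1.5-1)*0.75)
y = 1.125 / (1 + 0.375)
y = 1.125 / 1.375
y = 0.8182


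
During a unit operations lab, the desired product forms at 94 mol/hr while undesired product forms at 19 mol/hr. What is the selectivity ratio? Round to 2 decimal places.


S = desired product rate / undesired product rate
S = 94 / 19
S = 4.95


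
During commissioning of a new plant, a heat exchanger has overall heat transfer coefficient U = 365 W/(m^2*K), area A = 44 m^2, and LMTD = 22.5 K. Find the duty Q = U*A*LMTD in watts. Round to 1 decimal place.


Q = U * A * LMTD
Q = 365 * 44 * 22.5
Q = 361350.0 W


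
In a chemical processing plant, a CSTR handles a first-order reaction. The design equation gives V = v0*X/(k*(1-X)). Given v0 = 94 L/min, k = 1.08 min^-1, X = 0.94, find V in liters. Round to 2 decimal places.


V = v0 * X / (k * (1 - X))
V = 94 * 0.94 / (1.08 * (1 - 0.94))
V = 88.36 / (1.08 * 0.06)
V = 88.36 / 0.0648
V = 1363.58 L


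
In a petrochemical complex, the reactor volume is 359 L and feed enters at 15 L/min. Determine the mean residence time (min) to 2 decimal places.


tau = V / v0
tau = 359 / 15
tau = 23.93 min


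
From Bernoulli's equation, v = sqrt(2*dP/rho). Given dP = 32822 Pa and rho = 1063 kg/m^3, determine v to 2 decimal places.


v = sqrt(2*dP/rho)
v = sqrt(2*32822/1063)
v = sqrt(61.753528)
v = 7.86 m/s


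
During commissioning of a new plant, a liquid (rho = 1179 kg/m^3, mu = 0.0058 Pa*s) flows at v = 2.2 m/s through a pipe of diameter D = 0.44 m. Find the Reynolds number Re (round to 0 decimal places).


Re = rho * v * D / mu
Re = 1179 * 2.2 * 0.44 / 0.0058
Re = 1141.272 / 0.0058
Re = 196771


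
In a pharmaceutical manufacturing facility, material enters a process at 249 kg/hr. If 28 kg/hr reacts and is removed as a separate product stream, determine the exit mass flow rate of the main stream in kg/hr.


Steady-state mass balance on the main outlet: F_out = F_in - F_removed
F_out = 249 - 28
F_out = 221 kg/hr


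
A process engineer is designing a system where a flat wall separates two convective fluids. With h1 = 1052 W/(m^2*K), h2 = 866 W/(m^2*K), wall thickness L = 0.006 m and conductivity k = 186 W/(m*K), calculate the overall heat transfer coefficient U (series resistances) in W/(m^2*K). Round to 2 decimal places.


1/U = 1/h1 + L/k + 1/h2
1/U = 1/1052 + 0.006/186 + 1/866
1/U = 0.0009505703 + 3.22581e-05 + 0.0011547344
1/U = 0.0021375628
U = 467.82 W/(m^2*K)


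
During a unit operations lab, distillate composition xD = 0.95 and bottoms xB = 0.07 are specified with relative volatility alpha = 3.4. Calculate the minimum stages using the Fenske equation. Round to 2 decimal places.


N_min = ln((xD*(1-xB))/(xB*(1-xD))) / ln(alpha)
Numerator inside ln: 0.8835 / 0.0035 = 252.428571
ln(252.428571) = 5.531128
ln(alpha) = ln(3.4) = 1.223775
N_min = 5.531128 / 1.223775 = 4.52


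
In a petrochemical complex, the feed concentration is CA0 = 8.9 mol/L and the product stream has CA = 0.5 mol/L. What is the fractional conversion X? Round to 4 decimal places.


X = (CA0 - CA) / CA0
X = (8.9 - 0.5) / 8.9
X = 8.4 / 8.9
X = 0.9438


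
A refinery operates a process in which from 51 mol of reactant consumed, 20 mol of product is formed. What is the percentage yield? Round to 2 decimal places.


Yield = (moles product / moles consumed) * 100%
Yield = (20 / 51) * 100
Yield = 0.3922 * 100
Yield = 39.22%


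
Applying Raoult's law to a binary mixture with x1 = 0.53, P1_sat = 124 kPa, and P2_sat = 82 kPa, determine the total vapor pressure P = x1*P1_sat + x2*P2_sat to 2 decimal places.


P = x1*P1_sat + x2*P2_sat
x2 = 1 - x1 = 1 - 0.53 = 0.47
P = 0.53*124 + 0.47*82
P = 65.72 + 38.54
P = 104.26 kPa


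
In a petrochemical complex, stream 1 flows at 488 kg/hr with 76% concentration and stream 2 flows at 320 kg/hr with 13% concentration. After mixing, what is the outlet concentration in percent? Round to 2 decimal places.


Mass balance on solute: F1*x1 + F2*x2 = F3*x3
F3 = F1 + F2 = 488 + 320 = 808 kg/hr
x3 = (F1*x1 + F2*x2)/F3
x3 = (488*0.76 + 320*0.13) / 808
x3 = 51.05%


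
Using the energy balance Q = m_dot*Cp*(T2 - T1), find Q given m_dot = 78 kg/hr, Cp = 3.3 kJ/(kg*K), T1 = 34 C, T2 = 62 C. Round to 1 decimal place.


Q = m_dot * Cp * (T2 - T1)
Q = 78 * 3.3 * (62 - 34)
Q = 78 * 3.3 * 28
Q = 7207.2 kJ/hr


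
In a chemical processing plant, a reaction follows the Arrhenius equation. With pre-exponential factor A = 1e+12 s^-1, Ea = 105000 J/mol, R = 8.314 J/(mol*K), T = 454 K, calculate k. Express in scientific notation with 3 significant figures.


k = A * exp(-Ea/(R*T))
k = 1e+12 * exp(-105000 / (8.314 * 454))
k = 1e+12 * exp(-27.817841)
k = 8.30e-01


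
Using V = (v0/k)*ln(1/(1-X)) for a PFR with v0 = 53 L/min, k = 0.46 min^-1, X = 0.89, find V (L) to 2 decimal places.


V = (v0/k) * ln(1/(1-X))
V = (53/0.46) * ln(1/(1-0.89))
V = 115.217391 * ln(9.090909)
V = 115.217391 * 2.207275
V = 254.32 L


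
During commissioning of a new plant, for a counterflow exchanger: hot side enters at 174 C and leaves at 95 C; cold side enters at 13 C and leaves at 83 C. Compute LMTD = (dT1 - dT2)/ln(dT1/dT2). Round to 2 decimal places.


dT1 = Th_in - Tc_out = 174 - 83 = 91
dT2 = Th_out - Tc_in = 95 - 13 = 82
LMTD = (dT1 - dT2) / ln(dT1/dT2)
LMTD = (91 - 82) / ln(91/82)
LMTD = 86.42 K


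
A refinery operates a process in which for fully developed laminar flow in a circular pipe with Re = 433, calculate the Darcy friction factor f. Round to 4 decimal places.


f = 64 / Re
f = 64 / 433
f = 0.1478


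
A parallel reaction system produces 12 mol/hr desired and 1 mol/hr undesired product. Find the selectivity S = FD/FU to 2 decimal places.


S = desired product rate / undesired product rate
S = 12 / 1
S = 12.00


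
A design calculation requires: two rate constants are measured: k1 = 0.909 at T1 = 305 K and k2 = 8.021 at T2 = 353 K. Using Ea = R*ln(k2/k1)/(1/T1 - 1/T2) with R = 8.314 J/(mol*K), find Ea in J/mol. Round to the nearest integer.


Ea = R * ln(k2/k1) / (1/T1 - 1/T2)
ln(k2/k1) = ln(8.021/0.909) = 2.1774733
1/T1 - 1/T2 = 1/305 - 1/353 = 0.000445827335
Ea = 8.314 * 2.1774733 / 0.000445827335
Ea = 40607 J/mol


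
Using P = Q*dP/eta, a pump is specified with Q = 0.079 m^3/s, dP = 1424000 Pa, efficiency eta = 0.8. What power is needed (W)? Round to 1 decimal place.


P = Q * dP / eta
P = 0.079 * 1424000 / 0.8
P = 112496.0 / 0.8
P = 140620.0 W


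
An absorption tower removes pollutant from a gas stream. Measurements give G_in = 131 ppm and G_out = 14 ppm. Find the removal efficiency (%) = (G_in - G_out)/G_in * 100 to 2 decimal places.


Efficiency = (G_in - G_out) / G_in * 100%
Efficiency = (131 - 14) / 131 * 100
Efficiency = 117 / 131 * 100
Efficiency = 89.31%


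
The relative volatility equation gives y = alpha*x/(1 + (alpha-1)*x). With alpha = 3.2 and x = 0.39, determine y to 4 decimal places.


y = alpha*x / (1 + (alpha-1)*x)
y = 3.2*0.39 / (1 + (3.2-1)*0.39)
y = 1.248 / (1 + 0.858)
y = 1.248 / 1.858
y = 0.6717


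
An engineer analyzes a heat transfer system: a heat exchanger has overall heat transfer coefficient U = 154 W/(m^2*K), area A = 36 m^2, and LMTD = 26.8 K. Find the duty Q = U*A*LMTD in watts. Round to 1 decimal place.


Q = U * A * LMTD
Q = 154 * 36 * 26.8
Q = 148579.2 W


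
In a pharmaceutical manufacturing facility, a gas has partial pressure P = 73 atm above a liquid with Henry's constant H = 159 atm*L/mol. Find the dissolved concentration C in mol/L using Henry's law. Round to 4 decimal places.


C = P / H
C = 73 / 159
C = 0.4591 mol/L


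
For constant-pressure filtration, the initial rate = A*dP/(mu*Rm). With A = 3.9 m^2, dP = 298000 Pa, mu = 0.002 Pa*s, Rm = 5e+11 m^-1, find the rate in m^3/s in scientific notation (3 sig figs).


rate = A * dP / (mu * Rm)
rate = 3.9 * 298000 / (0.002 * 5e+11)
rate = 1162200.0 / 1.000e+09
rate = 1.16e-03 m^3/s


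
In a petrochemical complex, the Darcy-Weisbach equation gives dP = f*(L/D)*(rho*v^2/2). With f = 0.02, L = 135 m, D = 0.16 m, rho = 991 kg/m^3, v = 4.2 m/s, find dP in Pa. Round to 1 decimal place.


dP = f * (L/D) * (rho*v^2/2)
dP = 0.02 * (135/0.16) * (991*4.2^2/2)
L/D = 843.75
rho*v^2/2 = 991*17.64/2 = 8740.62
dP = 0.02 * 843.75 * 8740.62
dP = 147498.0 Pa


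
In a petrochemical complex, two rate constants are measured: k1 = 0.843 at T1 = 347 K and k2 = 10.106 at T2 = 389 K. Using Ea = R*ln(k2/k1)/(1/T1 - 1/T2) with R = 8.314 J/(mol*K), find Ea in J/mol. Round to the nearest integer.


Ea = R * ln(k2/k1) / (1/T1 - 1/T2)
ln(k2/k1) = ln(10.106/0.843) = 2.4839176
1/T1 - 1/T2 = 1/347 - 1/389 = 0.000311150293
Ea = 8.314 * 2.4839176 / 0.000311150293
Ea = 66371 J/mol


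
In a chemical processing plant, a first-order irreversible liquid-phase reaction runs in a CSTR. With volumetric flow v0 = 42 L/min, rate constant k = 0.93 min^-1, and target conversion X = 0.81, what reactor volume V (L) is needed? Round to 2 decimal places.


V = v0 * X / (k * (1 - X))
V = 42 * 0.81 / (0.93 * (1 - 0.81))
V = 34.02 / (0.93 * 0.19)
V = 34.02 / 0.1767
V = 192.53 L


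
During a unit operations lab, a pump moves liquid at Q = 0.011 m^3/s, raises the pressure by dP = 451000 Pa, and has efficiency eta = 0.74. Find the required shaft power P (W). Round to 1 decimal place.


P = Q * dP / eta
P = 0.011 * 451000 / 0.74
P = 4961.0 / 0.74
P = 6704.1 W


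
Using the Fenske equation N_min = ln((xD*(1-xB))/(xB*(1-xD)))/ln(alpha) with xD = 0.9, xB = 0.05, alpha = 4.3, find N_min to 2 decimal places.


N_min = ln((xD*(1-xB))/(xB*(1-xD))) / ln(alpha)
Numerator inside ln: 0.855 / 0.005 = 171.0
ln(171.0) = 5.141664
ln(alpha) = ln(4.3) = 1.458615
N_min = 5.141664 / 1.458615 = 3.53


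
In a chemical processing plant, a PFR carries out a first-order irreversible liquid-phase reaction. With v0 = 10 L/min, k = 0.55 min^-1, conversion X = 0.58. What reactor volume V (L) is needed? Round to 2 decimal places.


V = (v0/k) * ln(1/(1-X))
V = (10/0.55) * ln(1/(1-0.58))
V = 18.181818 * ln(2.380952)
V = 18.181818 * 0.8675
V = 15.77 L


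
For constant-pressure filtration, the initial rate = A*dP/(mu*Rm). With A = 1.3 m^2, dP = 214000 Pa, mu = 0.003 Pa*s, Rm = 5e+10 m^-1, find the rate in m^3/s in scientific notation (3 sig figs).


rate = A * dP / (mu * Rm)
rate = 1.3 * 214000 / (0.003 * 5e+10)
rate = 278200.0 / 1.500e+08
rate = 1.85e-03 m^3/s


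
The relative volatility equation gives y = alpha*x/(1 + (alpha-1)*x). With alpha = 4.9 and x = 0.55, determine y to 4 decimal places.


y = alpha*x / (1 + (alpha-1)*x)
y = 4.9*0.55 / (1 + (4.9-1)*0.55)
y = 2.695 / (1 + 2.145)
y = 2.695 / 3.145
y = 0.8569


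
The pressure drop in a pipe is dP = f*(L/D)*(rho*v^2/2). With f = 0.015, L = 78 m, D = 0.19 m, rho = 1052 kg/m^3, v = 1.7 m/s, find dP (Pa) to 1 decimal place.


dP = f * (L/D) * (rho*v^2/2)
dP = 0.015 * (78/0.19) * (1052*1.7^2/2)
L/D = 410.52631579
rho*v^2/2 = 1052*2.89/2 = 1520.14
dP = 0.015 * 410.52631579 * 1520.14
dP = 9360.9 Pa


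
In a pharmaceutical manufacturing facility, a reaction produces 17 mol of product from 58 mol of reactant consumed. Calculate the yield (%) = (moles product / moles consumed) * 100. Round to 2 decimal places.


Yield = (moles product / moles consumed) * 100%
Yield = (17 / 58) * 100
Yield = 0.2931 * 100
Yield = 29.31%


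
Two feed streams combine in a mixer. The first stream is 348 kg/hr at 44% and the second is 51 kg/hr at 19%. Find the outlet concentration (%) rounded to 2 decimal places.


Mass balance on solute: F1*x1 + F2*x2 = F3*x3
F3 = F1 + F2 = 348 + 51 = 399 kg/hr
x3 = (F1*x1 + F2*x2)/F3
x3 = (348*0.44 + 51*0.19) / 399
x3 = 40.80%


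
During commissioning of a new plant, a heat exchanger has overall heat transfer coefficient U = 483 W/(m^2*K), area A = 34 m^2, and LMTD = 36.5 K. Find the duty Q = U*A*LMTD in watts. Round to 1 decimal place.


Q = U * A * LMTD
Q = 483 * 34 * 36.5
Q = 599403.0 W


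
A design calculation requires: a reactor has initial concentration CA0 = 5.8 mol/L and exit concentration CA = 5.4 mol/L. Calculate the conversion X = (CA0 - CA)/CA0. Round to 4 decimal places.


X = (CA0 - CA) / CA0
X = (5.8 - 5.4) / 5.8
X = 0.4 / 5.8
X = 0.0690


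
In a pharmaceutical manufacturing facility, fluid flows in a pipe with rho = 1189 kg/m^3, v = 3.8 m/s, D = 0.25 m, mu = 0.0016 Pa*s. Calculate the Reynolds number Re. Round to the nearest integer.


Re = rho * v * D / mu
Re = 1189 * 3.8 * 0.25 / 0.0016
Re = 1129.55 / 0.0016
Re = 705969


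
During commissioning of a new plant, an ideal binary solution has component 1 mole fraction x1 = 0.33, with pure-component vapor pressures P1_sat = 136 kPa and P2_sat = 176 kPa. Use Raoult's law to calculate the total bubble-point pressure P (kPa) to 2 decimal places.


P = x1*P1_sat + x2*P2_sat
x2 = 1 - x1 = 1 - 0.33 = 0.67
P = 0.33*136 + 0.67*176
P = 44.88 + 117.92
P = 162.80 kPa


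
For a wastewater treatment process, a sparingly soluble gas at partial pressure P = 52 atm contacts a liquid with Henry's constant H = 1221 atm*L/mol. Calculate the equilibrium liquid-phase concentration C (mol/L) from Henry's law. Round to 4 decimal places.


C = P / H
C = 52 / 1221
C = 0.0426 mol/L


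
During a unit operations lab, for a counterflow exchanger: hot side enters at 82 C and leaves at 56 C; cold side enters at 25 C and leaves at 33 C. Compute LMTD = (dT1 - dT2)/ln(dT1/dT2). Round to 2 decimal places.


dT1 = Th_in - Tc_out = 82 - 33 = 49
dT2 = Th_out - Tc_in = 56 - 25 = 31
LMTD = (dT1 - dT2) / ln(dT1/dT2)
LMTD = (49 - 31) / ln(49/31)
LMTD = 39.32 K


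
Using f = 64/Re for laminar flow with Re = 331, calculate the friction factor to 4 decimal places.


f = 64 / Re
f = 64 / 331
f = 0.1934


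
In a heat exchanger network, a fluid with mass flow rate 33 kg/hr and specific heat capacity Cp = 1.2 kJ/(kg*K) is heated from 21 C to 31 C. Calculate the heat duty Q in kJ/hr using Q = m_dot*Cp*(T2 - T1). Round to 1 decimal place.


Q = m_dot * Cp * (T2 - T1)
Q = 33 * 1.2 * (31 - 21)
Q = 33 * 1.2 * 10
Q = 396.0 kJ/hr


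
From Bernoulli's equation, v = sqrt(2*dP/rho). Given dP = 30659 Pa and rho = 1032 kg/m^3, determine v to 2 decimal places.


v = sqrt(2*dP/rho)
v = sqrt(2*30659/1032)
v = sqrt(59.416667)
v = 7.71 m/s


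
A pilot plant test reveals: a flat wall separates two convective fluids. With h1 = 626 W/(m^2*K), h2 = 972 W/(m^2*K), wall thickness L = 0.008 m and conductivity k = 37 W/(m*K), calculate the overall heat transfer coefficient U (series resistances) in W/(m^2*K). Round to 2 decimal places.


1/U = 1/h1 + L/k + 1/h2
1/U = 1/626 + 0.008/37 + 1/972
1/U = 0.0015974441 + 0.0002162162 + 0.0010288066
1/U = 0.0028424669
U = 351.81 W/(m^2*K)


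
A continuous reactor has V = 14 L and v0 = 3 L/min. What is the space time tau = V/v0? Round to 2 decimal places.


tau = V / v0
tau = 14 / 3
tau = 4.67 min


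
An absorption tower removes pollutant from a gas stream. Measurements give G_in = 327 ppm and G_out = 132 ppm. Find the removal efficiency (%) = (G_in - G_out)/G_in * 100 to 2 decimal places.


Efficiency = (G_in - G_out) / G_in * 100%
Efficiency = (327 - 132) / 327 * 100
Efficiency = 195 / 327 * 100
Efficiency = 59.63%


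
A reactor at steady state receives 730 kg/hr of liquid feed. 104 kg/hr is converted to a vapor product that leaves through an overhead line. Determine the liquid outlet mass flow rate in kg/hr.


Steady-state mass balance on the main outlet: F_out = F_in - F_removed
F_out = 730 - 104
F_out = 626 kg/hr


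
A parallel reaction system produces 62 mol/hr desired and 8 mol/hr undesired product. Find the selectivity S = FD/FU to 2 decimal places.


S = desired product rate / undesired product rate
S = 62 / 8
S = 7.75


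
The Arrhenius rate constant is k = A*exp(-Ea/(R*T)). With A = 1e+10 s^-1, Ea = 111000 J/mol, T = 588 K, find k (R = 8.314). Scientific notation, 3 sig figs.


k = A * exp(-Ea/(R*T))
k = 1e+10 * exp(-111000 / (8.314 * 588))
k = 1e+10 * exp(-22.705739)
k = 1.38e+00


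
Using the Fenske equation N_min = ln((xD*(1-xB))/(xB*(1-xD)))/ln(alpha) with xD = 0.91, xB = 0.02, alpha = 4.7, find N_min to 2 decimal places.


N_min = ln((xD*(1-xB))/(xB*(1-xD))) / ln(alpha)
Numerator inside ln: 0.8918 / 0.0018 = 495.444444
ln(495.444444) = 6.205455
ln(alpha) = ln(4.7) = 1.547563
N_min = 6.205455 / 1.547563 = 4.01


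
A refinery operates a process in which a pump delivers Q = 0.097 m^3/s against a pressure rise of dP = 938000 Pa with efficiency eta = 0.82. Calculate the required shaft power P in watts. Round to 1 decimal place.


P = Q * dP / eta
P = 0.097 * 938000 / 0.82
P = 90986.0 / 0.82
P = 110958.5 W


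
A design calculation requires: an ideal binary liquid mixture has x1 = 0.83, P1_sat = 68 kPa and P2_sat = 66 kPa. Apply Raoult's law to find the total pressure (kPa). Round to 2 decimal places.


P = x1*P1_sat + x2*P2_sat
x2 = 1 - x1 = 1 - 0.83 = 0.17
P = 0.83*68 + 0.17*66
P = 56.44 + 11.22
P = 67.66 kPa


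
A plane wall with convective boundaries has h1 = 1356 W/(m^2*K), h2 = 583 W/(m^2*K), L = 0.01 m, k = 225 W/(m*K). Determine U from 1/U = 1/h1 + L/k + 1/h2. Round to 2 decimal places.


1/U = 1/h1 + L/k + 1/h2
1/U = 1/1356 + 0.01/225 + 1/583
1/U = 0.0007374631 + 4.44444e-05 + 0.0017152659
1/U = 0.0024971734
U = 400.45 W/(m^2*K)


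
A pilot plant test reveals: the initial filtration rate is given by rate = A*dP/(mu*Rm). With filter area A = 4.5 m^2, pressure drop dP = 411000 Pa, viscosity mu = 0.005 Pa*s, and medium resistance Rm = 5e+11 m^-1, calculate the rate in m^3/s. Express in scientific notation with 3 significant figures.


rate = A * dP / (mu * Rm)
rate = 4.5 * 411000 / (0.005 * 5e+11)
rate = 1849500.0 / 2.500e+09
rate = 7.40e-04 m^3/s


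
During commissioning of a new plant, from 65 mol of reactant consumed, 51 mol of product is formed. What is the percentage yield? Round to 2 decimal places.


Yield = (moles product / moles consumed) * 100%
Yield = (51 / 65) * 100
Yield = 0.7846 * 100
Yield = 78.46%


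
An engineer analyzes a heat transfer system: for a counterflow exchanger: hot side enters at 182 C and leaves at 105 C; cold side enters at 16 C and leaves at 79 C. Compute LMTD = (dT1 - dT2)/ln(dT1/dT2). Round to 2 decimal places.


dT1 = Th_in - Tc_out = 182 - 79 = 103
dT2 = Th_out - Tc_in = 105 - 16 = 89
LMTD = (dT1 - dT2) / ln(dT1/dT2)
LMTD = (103 - 89) / ln(103/89)
LMTD = 95.83 K


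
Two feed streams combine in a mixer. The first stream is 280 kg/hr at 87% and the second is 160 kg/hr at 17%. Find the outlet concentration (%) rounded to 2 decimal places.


Mass balance on solute: F1*x1 + F2*x2 = F3*x3
F3 = F1 + F2 = 280 + 160 = 440 kg/hr
x3 = (F1*x1 + F2*x2)/F3
x3 = (280*0.87 + 160*0.17) / 440
x3 = 61.55%


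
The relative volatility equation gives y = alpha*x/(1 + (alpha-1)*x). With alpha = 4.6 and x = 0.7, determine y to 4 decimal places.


y = alpha*x / (1 + (alpha-1)*x)
y = 4.6*0.7 / (1 + (4.6-1)*0.7)
y = 3.22 / (1 + 2.52)
y = 3.22 / 3.52
y = 0.9148


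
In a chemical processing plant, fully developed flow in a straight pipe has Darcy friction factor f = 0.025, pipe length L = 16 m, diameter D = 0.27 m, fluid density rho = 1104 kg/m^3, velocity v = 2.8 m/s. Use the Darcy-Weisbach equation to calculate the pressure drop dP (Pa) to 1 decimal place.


dP = f * (L/D) * (rho*v^2/2)
dP = 0.025 * (16/0.27) * (1104*2.8^2/2)
L/D = 59.25925926
rho*v^2/2 = 1104*7.84/2 = 4327.68
dP = 0.025 * 59.25925926 * 4327.68
dP = 6411.4 Pa


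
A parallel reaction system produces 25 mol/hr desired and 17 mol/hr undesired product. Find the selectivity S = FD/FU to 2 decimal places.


S = desired product rate / undesired product rate
S = 25 / 17
S = 1.47


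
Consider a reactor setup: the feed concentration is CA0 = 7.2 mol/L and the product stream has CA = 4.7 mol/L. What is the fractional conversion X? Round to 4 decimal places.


X = (CA0 - CA) / CA0
X = (7.2 - 4.7) / 7.2
X = 2.5 / 7.2
X = 0.3472


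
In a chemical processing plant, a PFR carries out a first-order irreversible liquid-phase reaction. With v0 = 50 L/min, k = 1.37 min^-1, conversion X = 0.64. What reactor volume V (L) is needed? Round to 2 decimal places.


V = (v0/k) * ln(1/(1-X))
V = (50/1.37) * ln(1/(1-0.64))
V = 36.49635 * ln(2.777778)
V = 36.49635 * 1.021651
V = 37.29 L


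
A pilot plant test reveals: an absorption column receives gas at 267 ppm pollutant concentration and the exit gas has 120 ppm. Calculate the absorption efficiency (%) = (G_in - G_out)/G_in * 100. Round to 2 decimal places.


Efficiency = (G_in - G_out) / G_in * 100%
Efficiency = (267 - 120) / 267 * 100
Efficiency = 147 / 267 * 100
Efficiency = 55.06%


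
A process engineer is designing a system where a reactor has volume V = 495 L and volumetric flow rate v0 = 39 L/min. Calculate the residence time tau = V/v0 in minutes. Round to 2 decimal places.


tau = V / v0
tau = 495 / 39
tau = 12.69 min


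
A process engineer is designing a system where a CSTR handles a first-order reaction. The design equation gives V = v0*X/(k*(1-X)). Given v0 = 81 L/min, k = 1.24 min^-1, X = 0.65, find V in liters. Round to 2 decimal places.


V = v0 * X / (k * (1 - X))
V = 81 * 0.65 / (1.24 * (1 - 0.65))
V = 52.65 / (1.24 * 0.35)
V = 52.65 / 0.434
V = 121.31 L


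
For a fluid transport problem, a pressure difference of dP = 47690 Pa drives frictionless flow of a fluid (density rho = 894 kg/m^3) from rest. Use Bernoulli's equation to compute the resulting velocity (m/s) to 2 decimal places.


v = sqrt(2*dP/rho)
v = sqrt(2*47690/894)
v = sqrt(106.689038)
v = 10.33 m/s


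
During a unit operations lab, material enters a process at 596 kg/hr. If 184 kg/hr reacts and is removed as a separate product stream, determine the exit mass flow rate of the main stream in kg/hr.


Steady-state mass balance on the main outlet: F_out = F_in - F_removed
F_out = 596 - 184
F_out = 412 kg/hr


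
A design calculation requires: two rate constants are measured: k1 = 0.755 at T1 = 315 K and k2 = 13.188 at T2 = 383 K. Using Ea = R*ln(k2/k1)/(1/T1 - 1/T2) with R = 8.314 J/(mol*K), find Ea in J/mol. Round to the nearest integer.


Ea = R * ln(k2/k1) / (1/T1 - 1/T2)
ln(k2/k1) = ln(13.188/0.755) = 2.8603449
1/T1 - 1/T2 = 1/315 - 1/383 = 0.000563637117
Ea = 8.314 * 2.8603449 / 0.000563637117
Ea = 42192 J/mol


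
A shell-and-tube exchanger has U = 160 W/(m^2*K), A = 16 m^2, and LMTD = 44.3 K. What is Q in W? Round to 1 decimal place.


Q = U * A * LMTD
Q = 160 * 16 * 44.3
Q = 113408.0 W


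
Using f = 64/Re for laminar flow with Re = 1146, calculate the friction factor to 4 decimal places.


f = 64 / Re
f = 64 / 1146
f = 0.0558


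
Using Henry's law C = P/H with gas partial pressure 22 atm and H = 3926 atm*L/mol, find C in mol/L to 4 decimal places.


C = P / H
C = 22 / 3926
C = 0.0056 mol/L


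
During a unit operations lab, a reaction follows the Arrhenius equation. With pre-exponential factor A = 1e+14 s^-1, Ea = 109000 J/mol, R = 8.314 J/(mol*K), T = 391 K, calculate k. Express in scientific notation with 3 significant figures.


k = A * exp(-Ea/(R*T))
k = 1e+14 * exp(-109000 / (8.314 * 391))
k = 1e+14 * exp(-33.530476)
k = 2.74e-01
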